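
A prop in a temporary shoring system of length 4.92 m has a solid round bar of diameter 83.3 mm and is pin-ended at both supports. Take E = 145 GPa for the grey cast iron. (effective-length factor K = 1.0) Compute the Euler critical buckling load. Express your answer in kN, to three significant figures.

P_cr ≈ 140 kN

I = πd⁴/64 = π×83.3⁴/64 = 2.363×10^6 mm⁴
I = 2.363×10^6 mm⁴ = 2.363×10^-6 m⁴
Effective length L_e = K·L = 1 × 4.92 = 4.920 m
P_cr = π²EI / L_e² = π² × 145×10⁹ × 2.363×10^-6 / 4.920² = 1.397×10^5 N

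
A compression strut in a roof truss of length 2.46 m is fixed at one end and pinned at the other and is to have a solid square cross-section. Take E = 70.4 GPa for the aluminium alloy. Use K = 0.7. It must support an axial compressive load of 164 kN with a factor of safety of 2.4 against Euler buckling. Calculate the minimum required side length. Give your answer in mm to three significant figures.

a ≈ 67.0 mm

Required P_cr = n·P = 2.4 × 164 = 393.6 kN
L_e = K·L = 0.7 × 2.46 = 1.722 m
Required I = P_cr·L_e²/(π²E) = 3.936×10^5 × 1.722² / (π² × 7.04×10^10) = 1.680×10^-6 m⁴
I_req = 1.680×10^6 mm⁴
Solid square: I = a⁴/12  ⇒  a = (12I)^(1/4) = (12×1.680×10^6)^(1/4) = 67.0 mm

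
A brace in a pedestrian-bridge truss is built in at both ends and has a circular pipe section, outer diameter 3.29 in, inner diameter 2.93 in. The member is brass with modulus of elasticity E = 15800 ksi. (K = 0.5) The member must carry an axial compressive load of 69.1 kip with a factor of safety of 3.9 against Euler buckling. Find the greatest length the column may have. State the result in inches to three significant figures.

L_max ≈ 70.3 in

d_o = 3.29 in, d_i = 2.93 in
I = π(d_o⁴ − d_i⁴)/64 = π(3.29⁴ − 2.930⁴)/64 = 2.133 in⁴
Required critical load P_cr = n·P = 3.9 × 69.1 = 269.5 kip = 2.695×10^5 lb
From P_cr = π²EI/(K·L)²:  L = (1/K)·√(π²EI/P_cr) = (1/0.5)·√(π²×1.58×10^7×2.133/2.695×10^5)
L = 70.3 in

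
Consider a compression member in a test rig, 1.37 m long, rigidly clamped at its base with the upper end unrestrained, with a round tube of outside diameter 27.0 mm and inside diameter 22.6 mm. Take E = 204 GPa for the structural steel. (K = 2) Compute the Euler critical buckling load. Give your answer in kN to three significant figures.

d_o = 27.0 mm, d_i = 22.6 mm
I = π(d_o⁴ − d_i⁴)/64 = π(27.0⁴ − 22.60⁴)/64 = 1.328×10^4 mm⁴
I = 1.328×10^4 mm⁴ = 1.328×10^-8 m⁴
Effective length L_e = K·L = 2 × 1.37 = 2.740 m
P_cr = π²EI / L_e² = π² × 204×10⁹ × 1.328×10^-8 / 2.740² = 3.562×10^3 N

P_cr ≈ 3.56 kN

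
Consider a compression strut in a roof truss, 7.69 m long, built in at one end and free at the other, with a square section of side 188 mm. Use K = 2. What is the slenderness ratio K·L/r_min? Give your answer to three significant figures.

λ ≈ 283

I = a⁴/12 = 188⁴/12 = 1.041×10^8 mm⁴
A = 3.534×10^4 mm²;  r_min = √(I/A) = √(1.041×10^8/3.534×10^4) = 54.27 mm
L_e = K·L = 2 × 7.69 m = 15.38 m = 15380 mm
λ = L_e / r_min = 15380 / 54.27 = 283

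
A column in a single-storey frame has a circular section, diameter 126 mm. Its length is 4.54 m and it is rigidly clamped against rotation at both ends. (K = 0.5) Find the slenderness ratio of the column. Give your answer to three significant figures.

For a solid circle r = d/4 = 126/4 = 31.50 mm
L_e = K·L = 0.5 × 4.54 m = 2.270 m = 2270.0 mm
λ = L_e / r_min = 2270.0 / 31.50 = 72.1

λ ≈ 72.1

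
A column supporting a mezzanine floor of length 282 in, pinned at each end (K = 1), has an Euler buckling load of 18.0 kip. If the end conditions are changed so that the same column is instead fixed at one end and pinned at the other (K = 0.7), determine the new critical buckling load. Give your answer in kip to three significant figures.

P_cr ∝ 1/K², so P_cr,new = P_cr,old × (K_old/K_new)² = 18.0 × (1/0.7)²
= 18.0 × 2.041 = 36.7 kip

P_cr ≈ 36.7 kip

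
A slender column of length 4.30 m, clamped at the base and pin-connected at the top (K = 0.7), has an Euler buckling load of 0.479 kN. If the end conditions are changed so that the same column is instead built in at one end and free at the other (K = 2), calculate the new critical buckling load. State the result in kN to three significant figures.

P_cr ∝ 1/K², so P_cr,new = P_cr,old × (K_old/K_new)² = 0.479 × (0.7/2)²
= 0.479 × 0.1225 = 0.0587 kN

P_cr ≈ 0.0587 kN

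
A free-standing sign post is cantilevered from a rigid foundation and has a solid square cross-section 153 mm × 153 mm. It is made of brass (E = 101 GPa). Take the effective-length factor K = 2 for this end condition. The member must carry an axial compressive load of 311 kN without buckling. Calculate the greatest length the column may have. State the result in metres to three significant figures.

L_max ≈ 6.05 m

I = a⁴/12 = 153⁴/12 = 4.567×10^7 mm⁴
I = 4.567×10^-5 m⁴
At the buckling limit P_cr = P = 3.110×10^5 N
From P_cr = π²EI/(K·L)²:  L = (1/K)·√(π²EI/P_cr) = (1/2)·√(π²×1.01×10^11×4.567×10^-5/3.110×10^5)
L = 6.05 m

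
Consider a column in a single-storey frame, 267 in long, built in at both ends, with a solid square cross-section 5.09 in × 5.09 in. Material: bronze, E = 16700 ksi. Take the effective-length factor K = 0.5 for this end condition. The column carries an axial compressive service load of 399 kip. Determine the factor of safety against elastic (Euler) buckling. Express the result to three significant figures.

n ≈ 1.30

I = a⁴/12 = 5.09⁴/12 = 55.94 in⁴
Effective length L_e = K·L = 0.5 × 267 = 133.5 in
P_cr = π²EI / L_e² = π² × 16700×10³ × 55.94 / 133.5² = 5.173×10^5 lb
Factor of safety n = P_cr / P = 517.30 / 399 = 1.30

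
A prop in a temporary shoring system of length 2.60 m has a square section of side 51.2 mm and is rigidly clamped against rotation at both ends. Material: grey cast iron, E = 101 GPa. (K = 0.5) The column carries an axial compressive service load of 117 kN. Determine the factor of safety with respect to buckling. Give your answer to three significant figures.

I = a⁴/12 = 51.2⁴/12 = 5.727×10^5 mm⁴
I = 5.727×10^5 mm⁴ = 5.727×10^-7 m⁴
Effective length L_e = K·L = 0.5 × 2.60 = 1.300 m
P_cr = π²EI / L_e² = π² × 101×10⁹ × 5.727×10^-7 / 1.300² = 3.378×10^5 N
Factor of safety n = P_cr / P = 337.78 / 117 = 2.89

n ≈ 2.89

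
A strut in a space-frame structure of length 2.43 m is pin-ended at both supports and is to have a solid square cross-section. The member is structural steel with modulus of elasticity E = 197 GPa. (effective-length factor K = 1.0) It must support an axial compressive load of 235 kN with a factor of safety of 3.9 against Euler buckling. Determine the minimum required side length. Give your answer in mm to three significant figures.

a ≈ 76.0 mm

Required P_cr = n·P = 3.9 × 235 = 916.5 kN
L_e = K·L = 1 × 2.43 = 2.430 m
Required I = P_cr·L_e²/(π²E) = 9.165×10^5 × 2.430² / (π² × 1.97×10^11) = 2.783×10^-6 m⁴
I_req = 2.783×10^6 mm⁴
Solid square: I = a⁴/12  ⇒  a = (12I)^(1/4) = (12×2.783×10^6)^(1/4) = 76.0 mm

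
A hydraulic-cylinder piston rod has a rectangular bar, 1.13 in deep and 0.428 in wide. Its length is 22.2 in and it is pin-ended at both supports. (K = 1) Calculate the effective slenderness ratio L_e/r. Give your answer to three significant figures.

Buckling occurs about the weak axis: I_min = h·b³/12 with b = 0.428 in (the shorter side).
I_min = 1.13×0.428³/12 = 7.383×10^-3 in⁴
A = 0.4836 in²;  r_min = √(I/A) = √(7.383×10^-3/0.4836) = 0.1236 in
L_e = K·L = 1 × 22.2 = 22.20 in
λ = L_e / r_min = 22.200 / 0.1236 = 180

λ ≈ 180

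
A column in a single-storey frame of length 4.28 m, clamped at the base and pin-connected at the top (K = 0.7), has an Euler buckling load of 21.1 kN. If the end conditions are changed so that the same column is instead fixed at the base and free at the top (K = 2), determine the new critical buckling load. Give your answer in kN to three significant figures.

P_cr ∝ 1/K², so P_cr,new = P_cr,old × (K_old/K_new)² = 21.1 × (0.7/2)²
= 21.1 × 0.1225 = 2.58 kN

P_cr ≈ 2.58 kN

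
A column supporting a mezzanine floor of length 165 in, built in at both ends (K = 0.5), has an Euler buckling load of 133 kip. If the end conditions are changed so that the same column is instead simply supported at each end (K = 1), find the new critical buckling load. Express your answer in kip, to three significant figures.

P_cr ∝ 1/K², so P_cr,new = P_cr,old × (K_old/K_new)² = 133 × (0.5/1)²
= 133 × 0.2500 = 33.2 kip

P_cr ≈ 33.2 kip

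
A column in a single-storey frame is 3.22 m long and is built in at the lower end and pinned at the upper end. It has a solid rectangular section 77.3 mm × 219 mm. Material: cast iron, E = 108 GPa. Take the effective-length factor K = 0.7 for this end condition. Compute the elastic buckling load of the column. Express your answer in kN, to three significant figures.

P_cr ≈ 1770 kN

Buckling occurs about the weak axis: I_min = h·b³/12 with b = 77.3 mm (the shorter side).
I_min = 219×77.3³/12 = 8.429×10^6 mm⁴
I = 8.429×10^6 mm⁴ = 8.429×10^-6 m⁴
Effective length L_e = K·L = 0.7 × 3.22 = 2.254 m
P_cr = π²EI / L_e² = π² × 108×10⁹ × 8.429×10^-6 / 2.254² = 1.769×10^6 N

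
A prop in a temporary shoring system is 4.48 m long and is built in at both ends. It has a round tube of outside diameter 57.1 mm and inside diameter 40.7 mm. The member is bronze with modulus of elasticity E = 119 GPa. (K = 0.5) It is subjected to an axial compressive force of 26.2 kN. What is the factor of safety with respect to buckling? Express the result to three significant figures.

n ≈ 3.46

d_o = 57.1 mm, d_i = 40.7 mm
I = π(d_o⁴ − d_i⁴)/64 = π(57.1⁴ − 40.70⁴)/64 = 3.871×10^5 mm⁴
I = 3.871×10^5 mm⁴ = 3.871×10^-7 m⁴
Effective length L_e = K·L = 0.5 × 4.48 = 2.240 m
P_cr = π²EI / L_e² = π² × 119×10⁹ × 3.871×10^-7 / 2.240² = 9.061×10^4 N
Factor of safety n = P_cr / P = 90.614 / 26.2 = 3.46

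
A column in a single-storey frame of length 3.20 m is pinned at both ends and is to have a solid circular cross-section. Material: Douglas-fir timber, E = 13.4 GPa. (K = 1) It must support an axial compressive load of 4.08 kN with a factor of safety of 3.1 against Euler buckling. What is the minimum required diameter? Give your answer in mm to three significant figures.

Required P_cr = n·P = 3.1 × 4.08 = 12.65 kN
L_e = K·L = 1 × 3.20 = 3.200 m
Required I = P_cr·L_e²/(π²E) = 1.265×10^4 × 3.200² / (π² × 1.34×10^10) = 9.793×10^-7 m⁴
I_req = 9.793×10^5 mm⁴
Solid circle: I = πd⁴/64  ⇒  d = (64I/π)^(1/4) = (64×9.793×10^5/π)^(1/4) = 66.8 mm

d ≈ 66.8 mm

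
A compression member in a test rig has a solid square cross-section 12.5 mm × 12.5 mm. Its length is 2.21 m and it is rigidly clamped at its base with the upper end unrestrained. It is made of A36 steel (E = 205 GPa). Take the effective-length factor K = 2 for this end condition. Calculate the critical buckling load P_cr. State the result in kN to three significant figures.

I = a⁴/12 = 12.5⁴/12 = 2.035×10^3 mm⁴
I = 2.035×10^3 mm⁴ = 2.035×10^-9 m⁴
Effective length L_e = K·L = 2 × 2.21 = 4.420 m
P_cr = π²EI / L_e² = π² × 205×10⁹ × 2.035×10^-9 / 4.420² = 210.7 N

P_cr ≈ 0.211 kN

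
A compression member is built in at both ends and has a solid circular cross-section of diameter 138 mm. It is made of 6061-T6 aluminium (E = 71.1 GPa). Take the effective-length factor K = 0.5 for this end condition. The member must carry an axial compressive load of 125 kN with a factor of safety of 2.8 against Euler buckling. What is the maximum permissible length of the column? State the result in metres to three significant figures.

I = πd⁴/64 = π×138⁴/64 = 1.780×10^7 mm⁴
I = 1.780×10^-5 m⁴
Required critical load P_cr = n·P = 2.8 × 125 = 350.0 kN = 3.500×10^5 N
From P_cr = π²EI/(K·L)²:  L = (1/K)·√(π²EI/P_cr) = (1/0.5)·√(π²×7.11×10^10×1.780×10^-5/3.500×10^5)
L = 11.9 m

L_max ≈ 11.9 m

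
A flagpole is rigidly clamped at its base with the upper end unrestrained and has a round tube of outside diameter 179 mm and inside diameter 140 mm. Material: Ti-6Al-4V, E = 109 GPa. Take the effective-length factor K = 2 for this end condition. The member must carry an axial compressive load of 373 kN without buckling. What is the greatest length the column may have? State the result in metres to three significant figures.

L_max ≈ 4.77 m

d_o = 179 mm, d_i = 140 mm
I = π(d_o⁴ − d_i⁴)/64 = π(179⁴ − 140.0⁴)/64 = 3.154×10^7 mm⁴
I = 3.154×10^-5 m⁴
At the buckling limit P_cr = P = 3.730×10^5 N
From P_cr = π²EI/(K·L)²:  L = (1/K)·√(π²EI/P_cr) = (1/2)·√(π²×1.09×10^11×3.154×10^-5/3.730×10^5)
L = 4.77 m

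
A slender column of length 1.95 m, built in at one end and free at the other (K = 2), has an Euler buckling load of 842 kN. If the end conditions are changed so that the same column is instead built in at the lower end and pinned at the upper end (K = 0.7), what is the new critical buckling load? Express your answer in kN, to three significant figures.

P_cr ≈ 6870 kN

P_cr ∝ 1/K², so P_cr,new = P_cr,old × (K_old/K_new)² = 842 × (2/0.7)²
= 842 × 8.163 = 6870 kN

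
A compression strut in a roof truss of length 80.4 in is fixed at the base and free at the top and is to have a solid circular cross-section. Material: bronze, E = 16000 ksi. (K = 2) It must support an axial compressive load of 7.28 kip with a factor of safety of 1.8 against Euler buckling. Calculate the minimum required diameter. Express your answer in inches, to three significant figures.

Required P_cr = n·P = 1.8 × 7.28 = 13.10 kip
L_e = K·L = 2 × 80.4 = 160.8 in
Required I = P_cr·L_e²/(π²E) = 1.310×10^4 × 160.8² / (π² × 1.60×10^7) = 2.146 in⁴
Solid circle: I = πd⁴/64  ⇒  d = (64I/π)^(1/4) = (64×2.146/π)^(1/4) = 2.57 in

d ≈ 2.57 in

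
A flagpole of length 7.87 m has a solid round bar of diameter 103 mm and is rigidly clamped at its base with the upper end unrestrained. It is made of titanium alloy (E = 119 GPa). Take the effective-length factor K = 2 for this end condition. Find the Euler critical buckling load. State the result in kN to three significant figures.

P_cr ≈ 26.2 kN

I = πd⁴/64 = π×103⁴/64 = 5.525×10^6 mm⁴
I = 5.525×10^6 mm⁴ = 5.525×10^-6 m⁴
Effective length L_e = K·L = 2 × 7.87 = 15.74 m
P_cr = π²EI / L_e² = π² × 119×10⁹ × 5.525×10^-6 / 15.74² = 2.619×10^4 N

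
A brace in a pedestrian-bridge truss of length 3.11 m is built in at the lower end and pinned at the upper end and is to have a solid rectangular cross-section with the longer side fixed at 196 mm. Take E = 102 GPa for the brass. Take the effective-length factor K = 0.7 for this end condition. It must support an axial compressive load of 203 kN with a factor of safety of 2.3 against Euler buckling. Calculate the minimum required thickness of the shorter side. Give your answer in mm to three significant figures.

b ≈ 51.2 mm

Required P_cr = n·P = 2.3 × 203 = 466.9 kN
L_e = K·L = 0.7 × 3.11 = 2.177 m
Required I = P_cr·L_e²/(π²E) = 4.669×10^5 × 2.177² / (π² × 1.02×10^11) = 2.198×10^-6 m⁴
I_req = 2.198×10^6 mm⁴
Rectangle, weak axis: I_min = h·b³/12 with h = 196 mm fixed  ⇒  b = (12I/h)^(1/3) = 51.2 mm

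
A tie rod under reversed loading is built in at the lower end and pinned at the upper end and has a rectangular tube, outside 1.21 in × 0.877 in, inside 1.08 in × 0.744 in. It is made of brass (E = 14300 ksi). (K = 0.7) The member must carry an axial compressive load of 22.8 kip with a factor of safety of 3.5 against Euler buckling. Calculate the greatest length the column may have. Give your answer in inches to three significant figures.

Weak-axis I_min = (h_o·b_o³ − h_i·b_i³)/12 with b_o = 0.877, b_i = 0.7440 in (shorter outer/inner sides).
I_min = (1.21×0.877³ − 1.080×0.7440³)/12 = 3.095×10^-2 in⁴
Required critical load P_cr = n·P = 3.5 × 22.8 = 79.80 kip = 7.980×10^4 lb
From P_cr = π²EI/(K·L)²:  L = (1/K)·√(π²EI/P_cr) = (1/0.7)·√(π²×1.43×10^7×3.095×10^-2/7.980×10^4)
L = 10.6 in

L_max ≈ 10.6 in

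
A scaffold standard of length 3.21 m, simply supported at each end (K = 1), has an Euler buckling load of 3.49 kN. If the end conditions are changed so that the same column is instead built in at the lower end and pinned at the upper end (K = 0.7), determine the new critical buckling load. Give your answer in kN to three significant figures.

P_cr ∝ 1/K², so P_cr,new = P_cr,old × (K_old/K_new)² = 3.49 × (1/0.7)²
= 3.49 × 2.041 = 7.12 kN

P_cr ≈ 7.12 kN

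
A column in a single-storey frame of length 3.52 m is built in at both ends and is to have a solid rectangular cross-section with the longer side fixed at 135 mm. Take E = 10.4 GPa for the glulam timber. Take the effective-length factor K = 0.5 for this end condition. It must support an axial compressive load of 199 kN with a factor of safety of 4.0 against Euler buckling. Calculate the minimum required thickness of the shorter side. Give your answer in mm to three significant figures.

Required P_cr = n·P = 4.0 × 199 = 796.0 kN
L_e = K·L = 0.5 × 3.52 = 1.760 m
Required I = P_cr·L_e²/(π²E) = 7.960×10^5 × 1.760² / (π² × 1.04×10^10) = 2.402×10^-5 m⁴
I_req = 2.402×10^7 mm⁴
Rectangle, weak axis: I_min = h·b³/12 with h = 135 mm fixed  ⇒  b = (12I/h)^(1/3) = 129 mm

b ≈ 129 mm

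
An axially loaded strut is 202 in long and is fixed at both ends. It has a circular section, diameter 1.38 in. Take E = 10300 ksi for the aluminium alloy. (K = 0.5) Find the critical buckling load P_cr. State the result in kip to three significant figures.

P_cr ≈ 1.77 kip

I = πd⁴/64 = π×1.38⁴/64 = 0.1780 in⁴
Effective length L_e = K·L = 0.5 × 202 = 101.0 in
P_cr = π²EI / L_e² = π² × 10300×10³ × 0.1780 / 101.0² = 1.774×10^3 lb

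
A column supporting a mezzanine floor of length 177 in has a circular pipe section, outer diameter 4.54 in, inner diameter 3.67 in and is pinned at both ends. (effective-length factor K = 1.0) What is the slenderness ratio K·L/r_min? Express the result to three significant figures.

λ ≈ 121

d_o = 4.54 in, d_i = 3.67 in
I = π(d_o⁴ − d_i⁴)/64 = π(4.54⁴ − 3.670⁴)/64 = 11.95 in⁴
A = 5.610 in²;  r_min = √(I/A) = √(11.95/5.610) = 1.459 in
L_e = K·L = 1 × 177 = 177.0 in
λ = L_e / r_min = 177.00 / 1.459 = 121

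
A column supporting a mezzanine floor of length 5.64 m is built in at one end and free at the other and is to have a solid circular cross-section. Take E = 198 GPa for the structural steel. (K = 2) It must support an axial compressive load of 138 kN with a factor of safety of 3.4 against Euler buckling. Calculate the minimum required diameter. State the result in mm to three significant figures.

d ≈ 158 mm

Required P_cr = n·P = 3.4 × 138 = 469.2 kN
L_e = K·L = 2 × 5.64 = 11.28 m
Required I = P_cr·L_e²/(π²E) = 4.692×10^5 × 11.28² / (π² × 1.98×10^11) = 3.055×10^-5 m⁴
I_req = 3.055×10^7 mm⁴
Solid circle: I = πd⁴/64  ⇒  d = (64I/π)^(1/4) = (64×3.055×10^7/π)^(1/4) = 158 mm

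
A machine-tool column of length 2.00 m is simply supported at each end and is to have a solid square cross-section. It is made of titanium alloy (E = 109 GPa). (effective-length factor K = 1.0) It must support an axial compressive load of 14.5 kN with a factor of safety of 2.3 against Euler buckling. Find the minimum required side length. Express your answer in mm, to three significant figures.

Required P_cr = n·P = 2.3 × 14.5 = 33.35 kN
L_e = K·L = 1 × 2.00 = 2.000 m
Required I = P_cr·L_e²/(π²E) = 3.335×10^4 × 2.000² / (π² × 1.09×10^11) = 1.240×10^-7 m⁴
I_req = 1.240×10^5 mm⁴
Solid square: I = a⁴/12  ⇒  a = (12I)^(1/4) = (12×1.240×10^5)^(1/4) = 34.9 mm

a ≈ 34.9 mm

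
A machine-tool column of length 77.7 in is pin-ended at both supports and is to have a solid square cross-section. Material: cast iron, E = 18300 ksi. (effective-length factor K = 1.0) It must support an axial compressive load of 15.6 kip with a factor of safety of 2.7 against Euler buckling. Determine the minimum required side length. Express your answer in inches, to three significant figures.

a ≈ 2.03 in

Required P_cr = n·P = 2.7 × 15.6 = 42.12 kip
L_e = K·L = 1 × 77.7 = 77.70 in
Required I = P_cr·L_e²/(π²E) = 4.212×10^4 × 77.70² / (π² × 1.83×10^7) = 1.408 in⁴
Solid square: I = a⁴/12  ⇒  a = (12I)^(1/4) = (12×1.408)^(1/4) = 2.03 in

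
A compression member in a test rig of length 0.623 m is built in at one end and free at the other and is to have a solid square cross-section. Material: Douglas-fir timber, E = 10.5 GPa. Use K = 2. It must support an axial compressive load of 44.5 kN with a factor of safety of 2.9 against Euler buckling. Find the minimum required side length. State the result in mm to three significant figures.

Required P_cr = n·P = 2.9 × 44.5 = 129.0 kN
L_e = K·L = 2 × 0.623 = 1.246 m
Required I = P_cr·L_e²/(π²E) = 1.290×10^5 × 1.246² / (π² × 1.05×10^10) = 1.933×10^-6 m⁴
I_req = 1.933×10^6 mm⁴
Solid square: I = a⁴/12  ⇒  a = (12I)^(1/4) = (12×1.933×10^6)^(1/4) = 69.4 mm

a ≈ 69.4 mm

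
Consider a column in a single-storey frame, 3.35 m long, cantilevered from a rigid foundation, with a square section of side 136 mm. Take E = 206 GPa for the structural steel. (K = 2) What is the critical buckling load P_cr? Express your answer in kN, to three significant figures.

I = a⁴/12 = 136⁴/12 = 2.851×10^7 mm⁴
I = 2.851×10^7 mm⁴ = 2.851×10^-5 m⁴
Effective length L_e = K·L = 2 × 3.35 = 6.700 m
P_cr = π²EI / L_e² = π² × 206×10⁹ × 2.851×10^-5 / 6.700² = 1.291×10^6 N

P_cr ≈ 1290 kN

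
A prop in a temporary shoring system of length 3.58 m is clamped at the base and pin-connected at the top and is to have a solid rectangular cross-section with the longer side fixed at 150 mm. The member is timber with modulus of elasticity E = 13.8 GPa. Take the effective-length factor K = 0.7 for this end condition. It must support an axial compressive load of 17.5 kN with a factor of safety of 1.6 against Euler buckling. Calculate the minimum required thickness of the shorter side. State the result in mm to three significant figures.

Required P_cr = n·P = 1.6 × 17.5 = 28.00 kN
L_e = K·L = 0.7 × 3.58 = 2.506 m
Required I = P_cr·L_e²/(π²E) = 2.800×10^4 × 2.506² / (π² × 1.38×10^10) = 1.291×10^-6 m⁴
I_req = 1.291×10^6 mm⁴
Rectangle, weak axis: I_min = h·b³/12 with h = 150 mm fixed  ⇒  b = (12I/h)^(1/3) = 46.9 mm

b ≈ 46.9 mm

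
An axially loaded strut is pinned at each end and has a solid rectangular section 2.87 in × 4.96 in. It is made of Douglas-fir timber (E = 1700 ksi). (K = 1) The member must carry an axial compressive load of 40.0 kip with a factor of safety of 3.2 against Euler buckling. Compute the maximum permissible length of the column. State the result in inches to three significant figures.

Buckling occurs about the weak axis: I_min = h·b³/12 with b = 2.87 in (the shorter side).
I_min = 4.96×2.87³/12 = 9.771 in⁴
Required critical load P_cr = n·P = 3.2 × 40.0 = 128.0 kip = 1.280×10^5 lb
From P_cr = π²EI/(K·L)²:  L = (1/K)·√(π²EI/P_cr) = (1/1)·√(π²×1.70×10^6×9.771/1.280×10^5)
L = 35.8 in

L_max ≈ 35.8 in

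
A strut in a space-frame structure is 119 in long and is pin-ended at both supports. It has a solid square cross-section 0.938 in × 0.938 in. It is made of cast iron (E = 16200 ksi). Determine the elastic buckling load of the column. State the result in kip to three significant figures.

P_cr ≈ 0.728 kip

I = a⁴/12 = 0.938⁴/12 = 6.451×10^-2 in⁴
Effective length L_e = K·L = 1 × 119 = 119.0 in
P_cr = π²EI / L_e² = π² × 16200×10³ × 6.451×10^-2 / 119.0² = 728.4 lb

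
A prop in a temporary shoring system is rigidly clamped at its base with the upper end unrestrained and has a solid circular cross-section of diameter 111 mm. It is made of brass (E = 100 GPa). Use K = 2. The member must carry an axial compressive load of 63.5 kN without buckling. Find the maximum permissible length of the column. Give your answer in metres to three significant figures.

L_max ≈ 5.38 m

I = πd⁴/64 = π×111⁴/64 = 7.452×10^6 mm⁴
I = 7.452×10^-6 m⁴
At the buckling limit P_cr = P = 6.350×10^4 N
From P_cr = π²EI/(K·L)²:  L = (1/K)·√(π²EI/P_cr) = (1/2)·√(π²×1.00×10^11×7.452×10^-6/6.350×10^4)
L = 5.38 m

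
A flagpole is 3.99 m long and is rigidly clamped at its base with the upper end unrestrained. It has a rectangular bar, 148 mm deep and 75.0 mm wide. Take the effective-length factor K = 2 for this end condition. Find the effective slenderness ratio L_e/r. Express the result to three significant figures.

λ ≈ 369

For a rectangle r_min = b/√12 = 75.0/√12 = 21.65 mm
L_e = K·L = 2 × 3.99 m = 7.980 m = 7980.0 mm
λ = L_e / r_min = 7980.0 / 21.65 = 369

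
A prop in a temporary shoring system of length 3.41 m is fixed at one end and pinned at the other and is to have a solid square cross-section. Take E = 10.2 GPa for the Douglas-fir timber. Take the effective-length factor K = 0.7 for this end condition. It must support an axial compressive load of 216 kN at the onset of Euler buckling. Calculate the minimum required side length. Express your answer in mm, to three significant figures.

a ≈ 110 mm

L_e = K·L = 0.7 × 3.41 = 2.387 m
Required I = P_cr·L_e²/(π²E) = 2.160×10^5 × 2.387² / (π² × 1.02×10^10) = 1.223×10^-5 m⁴
I_req = 1.223×10^7 mm⁴
Solid square: I = a⁴/12  ⇒  a = (12I)^(1/4) = (12×1.223×10^7)^(1/4) = 110 mm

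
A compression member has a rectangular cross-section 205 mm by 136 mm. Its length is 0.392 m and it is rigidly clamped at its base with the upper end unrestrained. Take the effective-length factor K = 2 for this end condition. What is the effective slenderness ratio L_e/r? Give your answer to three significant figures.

For a rectangle r_min = b/√12 = 136/√12 = 39.26 mm
L_e = K·L = 2 × 0.392 m = 0.7840 m = 784.00 mm
λ = L_e / r_min = 784.00 / 39.26 = 20.0

λ ≈ 20.0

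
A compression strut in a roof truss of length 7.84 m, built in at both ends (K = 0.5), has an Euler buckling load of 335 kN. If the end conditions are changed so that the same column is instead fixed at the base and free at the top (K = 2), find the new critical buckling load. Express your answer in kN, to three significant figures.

P_cr ≈ 20.9 kN

P_cr ∝ 1/K², so P_cr,new = P_cr,old × (K_old/K_new)² = 335 × (0.5/2)²
= 335 × 0.06250 = 20.9 kN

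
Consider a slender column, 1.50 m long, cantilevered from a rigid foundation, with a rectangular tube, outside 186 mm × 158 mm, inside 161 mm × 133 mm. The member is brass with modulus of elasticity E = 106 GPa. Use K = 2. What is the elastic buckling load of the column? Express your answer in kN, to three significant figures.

P_cr ≈ 3440 kN

Weak-axis I_min = (h_o·b_o³ − h_i·b_i³)/12 with b_o = 158, b_i = 133.0 mm (shorter outer/inner sides).
I_min = (186×158³ − 161.0×133.0³)/12 = 2.957×10^7 mm⁴
I = 2.957×10^7 mm⁴ = 2.957×10^-5 m⁴
Effective length L_e = K·L = 2 × 1.50 = 3.000 m
P_cr = π²EI / L_e² = π² × 106×10⁹ × 2.957×10^-5 / 3.000² = 3.438×10^6 N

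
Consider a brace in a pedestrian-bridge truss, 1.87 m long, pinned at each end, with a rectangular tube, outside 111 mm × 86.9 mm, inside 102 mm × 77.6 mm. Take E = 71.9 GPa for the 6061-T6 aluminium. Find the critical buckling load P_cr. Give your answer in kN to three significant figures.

P_cr ≈ 426 kN

Weak-axis I_min = (h_o·b_o³ − h_i·b_i³)/12 with b_o = 86.9, b_i = 77.60 mm (shorter outer/inner sides).
I_min = (111×86.9³ − 102.0×77.60³)/12 = 2.098×10^6 mm⁴
I = 2.098×10^6 mm⁴ = 2.098×10^-6 m⁴
Effective length L_e = K·L = 1 × 1.87 = 1.870 m
P_cr = π²EI / L_e² = π² × 71.9×10⁹ × 2.098×10^-6 / 1.870² = 4.258×10^5 N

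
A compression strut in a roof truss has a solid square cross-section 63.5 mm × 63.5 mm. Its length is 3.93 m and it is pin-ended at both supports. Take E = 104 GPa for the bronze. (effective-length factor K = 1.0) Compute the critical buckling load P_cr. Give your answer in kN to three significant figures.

I = a⁴/12 = 63.5⁴/12 = 1.355×10^6 mm⁴
I = 1.355×10^6 mm⁴ = 1.355×10^-6 m⁴
Effective length L_e = K·L = 1 × 3.93 = 3.930 m
P_cr = π²EI / L_e² = π² × 104×10⁹ × 1.355×10^-6 / 3.930² = 9.005×10^4 N

P_cr ≈ 90.0 kN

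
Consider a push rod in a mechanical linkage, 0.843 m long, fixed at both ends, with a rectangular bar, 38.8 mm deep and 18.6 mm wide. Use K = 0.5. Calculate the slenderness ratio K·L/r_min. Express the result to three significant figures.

λ ≈ 78.5

For a rectangle r_min = b/√12 = 18.6/√12 = 5.369 mm
L_e = K·L = 0.5 × 0.843 m = 0.4215 m = 421.50 mm
λ = L_e / r_min = 421.50 / 5.369 = 78.5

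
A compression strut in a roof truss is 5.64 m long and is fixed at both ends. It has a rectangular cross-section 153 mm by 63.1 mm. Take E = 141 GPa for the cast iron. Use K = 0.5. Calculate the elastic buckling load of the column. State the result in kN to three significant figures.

Buckling occurs about the weak axis: I_min = h·b³/12 with b = 63.1 mm (the shorter side).
I_min = 153×63.1³/12 = 3.203×10^6 mm⁴
I = 3.203×10^6 mm⁴ = 3.203×10^-6 m⁴
Effective length L_e = K·L = 0.5 × 5.64 = 2.820 m
P_cr = π²EI / L_e² = π² × 141×10⁹ × 3.203×10^-6 / 2.820² = 5.606×10^5 N

P_cr ≈ 561 kN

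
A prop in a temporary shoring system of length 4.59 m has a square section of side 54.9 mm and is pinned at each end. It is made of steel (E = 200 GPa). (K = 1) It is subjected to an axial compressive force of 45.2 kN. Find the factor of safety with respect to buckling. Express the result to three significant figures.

n ≈ 1.57

I = a⁴/12 = 54.9⁴/12 = 7.570×10^5 mm⁴
I = 7.570×10^5 mm⁴ = 7.570×10^-7 m⁴
Effective length L_e = K·L = 1 × 4.59 = 4.590 m
P_cr = π²EI / L_e² = π² × 200×10⁹ × 7.570×10^-7 / 4.590² = 7.093×10^4 N
Factor of safety n = P_cr / P = 70.927 / 45.2 = 1.57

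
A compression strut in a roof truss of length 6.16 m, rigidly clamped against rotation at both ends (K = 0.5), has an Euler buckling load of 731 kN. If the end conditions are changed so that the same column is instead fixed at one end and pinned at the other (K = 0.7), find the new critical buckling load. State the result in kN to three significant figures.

P_cr ∝ 1/K², so P_cr,new = P_cr,old × (K_old/K_new)² = 731 × (0.5/0.7)²
= 731 × 0.5102 = 373 kN

P_cr ≈ 373 kN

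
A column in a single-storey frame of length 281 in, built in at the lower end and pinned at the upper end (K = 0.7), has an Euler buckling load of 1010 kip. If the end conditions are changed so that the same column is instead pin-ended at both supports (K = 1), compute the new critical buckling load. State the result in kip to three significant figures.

P_cr ≈ 495 kip

P_cr ∝ 1/K², so P_cr,new = P_cr,old × (K_old/K_new)² = 1010 × (0.7/1)²
= 1010 × 0.4900 = 495 kip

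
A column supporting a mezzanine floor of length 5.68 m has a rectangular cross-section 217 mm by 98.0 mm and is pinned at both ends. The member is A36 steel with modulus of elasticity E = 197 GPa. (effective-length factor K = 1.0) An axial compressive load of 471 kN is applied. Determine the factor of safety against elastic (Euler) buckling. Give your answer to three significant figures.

Buckling occurs about the weak axis: I_min = h·b³/12 with b = 98.0 mm (the shorter side).
I_min = 217×98.0³/12 = 1.702×10^7 mm⁴
I = 1.702×10^7 mm⁴ = 1.702×10^-5 m⁴
Effective length L_e = K·L = 1 × 5.68 = 5.680 m
P_cr = π²EI / L_e² = π² × 197×10⁹ × 1.702×10^-5 / 5.680² = 1.026×10^6 N
Factor of safety n = P_cr / P = 1025.7 / 471 = 2.18

n ≈ 2.18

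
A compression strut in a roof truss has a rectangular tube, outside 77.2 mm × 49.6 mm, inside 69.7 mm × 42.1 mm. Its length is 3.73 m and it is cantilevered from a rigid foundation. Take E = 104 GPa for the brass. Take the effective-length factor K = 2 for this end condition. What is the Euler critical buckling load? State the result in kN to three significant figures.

P_cr ≈ 6.49 kN

Weak-axis I_min = (h_o·b_o³ − h_i·b_i³)/12 with b_o = 49.6, b_i = 42.10 mm (shorter outer/inner sides).
I_min = (77.2×49.6³ − 69.70×42.10³)/12 = 3.516×10^5 mm⁴
I = 3.516×10^5 mm⁴ = 3.516×10^-7 m⁴
Effective length L_e = K·L = 2 × 3.73 = 7.460 m
P_cr = π²EI / L_e² = π² × 104×10⁹ × 3.516×10^-7 / 7.460² = 6.485×10^3 N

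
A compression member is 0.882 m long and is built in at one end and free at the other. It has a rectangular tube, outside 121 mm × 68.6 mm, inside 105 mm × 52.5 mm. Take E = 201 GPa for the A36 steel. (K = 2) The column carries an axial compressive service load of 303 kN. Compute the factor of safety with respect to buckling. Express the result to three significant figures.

n ≈ 4.19

Weak-axis I_min = (h_o·b_o³ − h_i·b_i³)/12 with b_o = 68.6, b_i = 52.50 mm (shorter outer/inner sides).
I_min = (121×68.6³ − 105.0×52.50³)/12 = 1.989×10^6 mm⁴
I = 1.989×10^6 mm⁴ = 1.989×10^-6 m⁴
Effective length L_e = K·L = 2 × 0.882 = 1.764 m
P_cr = π²EI / L_e² = π² × 201×10⁹ × 1.989×10^-6 / 1.764² = 1.268×10^6 N
Factor of safety n = P_cr / P = 1268.1 / 303 = 4.19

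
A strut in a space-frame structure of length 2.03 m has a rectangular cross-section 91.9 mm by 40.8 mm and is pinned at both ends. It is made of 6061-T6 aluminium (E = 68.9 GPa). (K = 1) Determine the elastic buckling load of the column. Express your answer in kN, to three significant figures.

Buckling occurs about the weak axis: I_min = h·b³/12 with b = 40.8 mm (the shorter side).
I_min = 91.9×40.8³/12 = 5.201×10^5 mm⁴
I = 5.201×10^5 mm⁴ = 5.201×10^-7 m⁴
Effective length L_e = K·L = 1 × 2.03 = 2.030 m
P_cr = π²EI / L_e² = π² × 68.9×10⁹ × 5.201×10^-7 / 2.030² = 8.583×10^4 N

P_cr ≈ 85.8 kN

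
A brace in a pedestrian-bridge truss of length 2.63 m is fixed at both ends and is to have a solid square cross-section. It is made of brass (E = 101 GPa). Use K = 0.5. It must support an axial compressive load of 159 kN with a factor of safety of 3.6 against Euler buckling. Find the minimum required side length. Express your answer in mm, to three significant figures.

Required P_cr = n·P = 3.6 × 159 = 572.4 kN
L_e = K·L = 0.5 × 2.63 = 1.315 m
Required I = P_cr·L_e²/(π²E) = 5.724×10^5 × 1.315² / (π² × 1.01×10^11) = 9.930×10^-7 m⁴
I_req = 9.930×10^5 mm⁴
Solid square: I = a⁴/12  ⇒  a = (12I)^(1/4) = (12×9.930×10^5)^(1/4) = 58.8 mm

a ≈ 58.8 mm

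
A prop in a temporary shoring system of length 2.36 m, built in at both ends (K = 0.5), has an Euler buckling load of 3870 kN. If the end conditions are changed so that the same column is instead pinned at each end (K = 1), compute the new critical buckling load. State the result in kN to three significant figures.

P_cr ∝ 1/K², so P_cr,new = P_cr,old × (K_old/K_new)² = 3870 × (0.5/1)²
= 3870 × 0.2500 = 968 kN

P_cr ≈ 968 kN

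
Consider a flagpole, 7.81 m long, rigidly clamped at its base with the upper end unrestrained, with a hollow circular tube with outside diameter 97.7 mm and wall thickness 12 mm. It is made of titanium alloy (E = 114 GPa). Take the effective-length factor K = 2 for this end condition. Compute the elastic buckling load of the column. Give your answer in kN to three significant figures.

P_cr ≈ 13.9 kN

Inner diameter d_i = 97.7 − 2×12 = 73.70 mm
I = π(d_o⁴ − d_i⁴)/64 = π(97.7⁴ − 73.70⁴)/64 = 3.024×10^6 mm⁴
I = 3.024×10^6 mm⁴ = 3.024×10^-6 m⁴
Effective length L_e = K·L = 2 × 7.81 = 15.62 m
P_cr = π²EI / L_e² = π² × 114×10⁹ × 3.024×10^-6 / 15.62² = 1.395×10^4 N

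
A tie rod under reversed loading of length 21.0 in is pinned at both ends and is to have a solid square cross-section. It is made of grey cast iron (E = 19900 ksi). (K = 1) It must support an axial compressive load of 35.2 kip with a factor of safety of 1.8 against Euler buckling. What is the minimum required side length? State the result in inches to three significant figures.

Required P_cr = n·P = 1.8 × 35.2 = 63.36 kip
L_e = K·L = 1 × 21.0 = 21.00 in
Required I = P_cr·L_e²/(π²E) = 6.336×10^4 × 21.00² / (π² × 1.99×10^7) = 0.1423 in⁴
Solid square: I = a⁴/12  ⇒  a = (12I)^(1/4) = (12×0.1423)^(1/4) = 1.14 in

a ≈ 1.14 in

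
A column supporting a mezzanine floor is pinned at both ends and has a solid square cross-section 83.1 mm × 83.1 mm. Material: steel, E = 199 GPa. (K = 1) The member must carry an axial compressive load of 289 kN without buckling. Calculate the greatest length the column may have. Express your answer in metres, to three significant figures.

I = a⁴/12 = 83.1⁴/12 = 3.974×10^6 mm⁴
I = 3.974×10^-6 m⁴
At the buckling limit P_cr = P = 2.890×10^5 N
From P_cr = π²EI/(K·L)²:  L = (1/K)·√(π²EI/P_cr) = (1/1)·√(π²×1.99×10^11×3.974×10^-6/2.890×10^5)
L = 5.20 m

L_max ≈ 5.20 m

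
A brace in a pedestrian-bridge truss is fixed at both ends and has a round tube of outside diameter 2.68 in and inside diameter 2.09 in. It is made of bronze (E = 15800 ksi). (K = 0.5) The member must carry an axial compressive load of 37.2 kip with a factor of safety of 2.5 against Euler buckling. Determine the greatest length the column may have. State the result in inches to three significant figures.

L_max ≈ 103 in

d_o = 2.68 in, d_i = 2.09 in
I = π(d_o⁴ − d_i⁴)/64 = π(2.68⁴ − 2.090⁴)/64 = 1.596 in⁴
Required critical load P_cr = n·P = 2.5 × 37.2 = 93.00 kip = 9.300×10^4 lb
From P_cr = π²EI/(K·L)²:  L = (1/K)·√(π²EI/P_cr) = (1/0.5)·√(π²×1.58×10^7×1.596/9.300×10^4)
L = 103 in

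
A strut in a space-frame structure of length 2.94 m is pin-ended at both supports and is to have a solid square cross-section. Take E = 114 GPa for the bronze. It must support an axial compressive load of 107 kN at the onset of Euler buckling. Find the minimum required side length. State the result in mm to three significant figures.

a ≈ 56.0 mm

L_e = K·L = 1 × 2.94 = 2.940 m
Required I = P_cr·L_e²/(π²E) = 1.070×10^5 × 2.940² / (π² × 1.14×10^11) = 8.220×10^-7 m⁴
I_req = 8.220×10^5 mm⁴
Solid square: I = a⁴/12  ⇒  a = (12I)^(1/4) = (12×8.220×10^5)^(1/4) = 56.0 mm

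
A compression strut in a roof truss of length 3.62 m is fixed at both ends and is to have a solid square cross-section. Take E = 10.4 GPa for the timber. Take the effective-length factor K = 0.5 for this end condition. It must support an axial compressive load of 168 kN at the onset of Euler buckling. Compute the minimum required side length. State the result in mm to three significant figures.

a ≈ 89.6 mm

L_e = K·L = 0.5 × 3.62 = 1.810 m
Required I = P_cr·L_e²/(π²E) = 1.680×10^5 × 1.810² / (π² × 1.04×10^10) = 5.362×10^-6 m⁴
I_req = 5.362×10^6 mm⁴
Solid square: I = a⁴/12  ⇒  a = (12I)^(1/4) = (12×5.362×10^6)^(1/4) = 89.6 mm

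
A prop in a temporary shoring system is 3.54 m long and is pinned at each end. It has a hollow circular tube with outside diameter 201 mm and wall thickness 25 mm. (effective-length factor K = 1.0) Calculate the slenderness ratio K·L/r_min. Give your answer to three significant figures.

Inner diameter d_i = 201 − 2×25 = 151.0 mm
I = π(d_o⁴ − d_i⁴)/64 = π(201⁴ − 151.0⁴)/64 = 5.460×10^7 mm⁴
A = 1.382×10^4 mm²;  r_min = √(I/A) = √(5.460×10^7/1.382×10^4) = 62.85 mm
L_e = K·L = 1 × 3.54 m = 3.540 m = 3540.0 mm
λ = L_e / r_min = 3540.0 / 62.85 = 56.3

λ ≈ 56.3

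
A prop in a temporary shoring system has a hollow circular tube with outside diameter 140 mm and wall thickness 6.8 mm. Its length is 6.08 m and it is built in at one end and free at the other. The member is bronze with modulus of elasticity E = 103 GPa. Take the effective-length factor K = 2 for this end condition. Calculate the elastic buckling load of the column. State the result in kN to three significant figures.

Inner diameter d_i = 140 − 2×6.8 = 126.4 mm
I = π(d_o⁴ − d_i⁴)/64 = π(140⁴ − 126.4⁴)/64 = 6.327×10^6 mm⁴
I = 6.327×10^6 mm⁴ = 6.327×10^-6 m⁴
Effective length L_e = K·L = 2 × 6.08 = 12.16 m
P_cr = π²EI / L_e² = π² × 103×10⁹ × 6.327×10^-6 / 12.16² = 4.350×10^4 N

P_cr ≈ 43.5 kN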